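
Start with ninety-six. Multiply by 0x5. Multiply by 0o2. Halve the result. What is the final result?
Convert ninety-six (English words) → 96 (decimal)
Start: 96
Convert 0x5 (hexadecimal) → 5 (decimal)
96 × 5 = 480
Convert 0o2 (octal) → 2 (decimal)
480 × 2 = 960
960 ÷ 2 = 480
480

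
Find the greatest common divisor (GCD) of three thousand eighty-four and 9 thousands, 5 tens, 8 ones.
Convert three thousand eighty-four (English words) → 3×1000 + 84 = 3084 (decimal)
Convert 9 thousands, 5 tens, 8 ones (place-value notation) → 9×1000 + 5×10 + 8 = 9058 (decimal)
Compute gcd(3084, 9058) = 2
2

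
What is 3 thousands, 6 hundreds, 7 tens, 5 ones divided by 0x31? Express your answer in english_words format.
Convert 3 thousands, 6 hundreds, 7 tens, 5 ones (place-value notation) → 3×1000 + 6×100 + 7×10 + 5 = 3675 (decimal)
Convert 0x31 (hexadecimal) → 3×16 + 1 = 49 (decimal)
Compute 3675 ÷ 49 = 75
Convert 75 (decimal) → seventy-five (English words)
seventy-five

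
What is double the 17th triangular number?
The 17th triangular number = 17×18/2 = 153
Compute 153 × 2 = 306
306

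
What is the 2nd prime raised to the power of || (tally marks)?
Convert the 2nd prime (prime index) → 3 (decimal)
Convert || (tally marks) → 2 (decimal)
Compute 3 ^ 2 = 9
9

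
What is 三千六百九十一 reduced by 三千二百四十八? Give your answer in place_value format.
Convert 三千六百九十一 (Chinese numeral) → 3×1000 + 6×100 + 9×10 + 1 = 3691 (decimal)
Convert 三千二百四十八 (Chinese numeral) → 3×1000 + 2×100 + 4×10 + 8 = 3248 (decimal)
Compute 3691 - 3248 = 443
Convert 443 (decimal) → 443 = 4×100 + 4×10 + 3 → 4 hundreds, 4 tens, 3 ones (place-value notation)
4 hundreds, 4 tens, 3 ones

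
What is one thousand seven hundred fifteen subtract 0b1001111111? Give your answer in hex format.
Convert one thousand seven hundred fifteen (English words) → 1×1000 + 7×100 + 15 = 1715 (decimal)
Convert 0b1001111111 (binary) → 512 + 64 + 32 + 16 + 8 + 4 + 2 + 1 = 639 (decimal)
Compute 1715 - 639 = 1076
Convert 1076 (decimal) → 1076 = 4×256 + 3×16 + 4 → 0x434 (hexadecimal)
0x434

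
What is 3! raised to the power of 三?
Convert 3! (factorial) → 6 (decimal)
Convert 三 (Chinese numeral) → 3 (decimal)
Compute 6 ^ 3 = 216
216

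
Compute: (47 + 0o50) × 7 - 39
Convert 0o50 (octal) → 5×8 = 40 (decimal)
Expression in decimal: (47 + 40) × 7 - 39
Parentheses first: 47 + 40 = 87
Multiply: 87 × 7 = 609
Subtract: 609 - 39 = 570
570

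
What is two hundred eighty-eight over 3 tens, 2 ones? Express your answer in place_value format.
Convert two hundred eighty-eight (English words) → 2×100 + 88 = 288 (decimal)
Convert 3 tens, 2 ones (place-value notation) → 3×10 + 2 = 32 (decimal)
Compute 288 ÷ 32 = 9
Convert 9 (decimal) → 9 ones (place-value notation)
9 ones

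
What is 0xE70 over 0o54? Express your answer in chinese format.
Convert 0xE70 (hexadecimal) → 14×256 + 7×16 = 3696 (decimal)
Convert 0o54 (octal) → 5×8 + 4 = 44 (decimal)
Compute 3696 ÷ 44 = 84
Convert 84 (decimal) → 84 = 8×10 + 4 → 八十四 (Chinese numeral)
八十四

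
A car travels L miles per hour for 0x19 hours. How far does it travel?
Convert L (Roman numeral) → 50 (decimal)
Convert 0x19 (hexadecimal) → 1×16 + 9 = 25 (decimal)
Compute 50 × 25 = 1250
1250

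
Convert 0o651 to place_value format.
Convert 0o651 (octal) → 6×64 + 5×8 + 1 = 425 (decimal)
Convert 425 (decimal) → 425 = 4×100 + 2×10 + 5 → 4 hundreds, 2 tens, 5 ones (place-value notation)
4 hundreds, 2 tens, 5 ones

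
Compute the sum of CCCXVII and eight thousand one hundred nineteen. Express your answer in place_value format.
Convert CCCXVII (Roman numeral) → 100 + 100 + 100 + 10 + 5 + 1 + 1 = 317 (decimal)
Convert eight thousand one hundred nineteen (English words) → 8×1000 + 1×100 + 19 = 8119 (decimal)
Compute 317 + 8119 = 8436
Convert 8436 (decimal) → 8436 = 8×1000 + 4×100 + 3×10 + 6 → 8 thousands, 4 hundreds, 3 tens, 6 ones (place-value notation)
8 thousands, 4 hundreds, 3 tens, 6 ones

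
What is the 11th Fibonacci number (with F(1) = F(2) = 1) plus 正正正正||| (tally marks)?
The 11th Fibonacci number (with F(1) = F(2) = 1): 1, 1, 2, 3, 5, 8, 13, 21, 34, 55, 89 → 89
Convert 正正正正||| (tally marks) → 5 + 5 + 5 + 5 + 3 = 23 (decimal)
Compute 89 + 23 = 112
112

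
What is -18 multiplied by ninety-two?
Convert ninety-two (English words) → 92 (decimal)
Compute -18 × 92 = -1656
-1656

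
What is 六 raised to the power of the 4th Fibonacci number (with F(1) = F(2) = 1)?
Convert 六 (Chinese numeral) → 6 (decimal)
Convert the 4th Fibonacci number (with F(1) = F(2) = 1) (Fibonacci index) → 1, 1, 2, 3 → 3 (decimal)
Compute 6 ^ 3 = 216
216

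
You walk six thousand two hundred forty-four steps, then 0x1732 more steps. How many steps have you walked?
Convert six thousand two hundred forty-four (English words) → 6×1000 + 2×100 + 44 = 6244 (decimal)
Convert 0x1732 (hexadecimal) → 1×4096 + 7×256 + 3×16 + 2 = 5938 (decimal)
Compute 6244 + 5938 = 12182
12182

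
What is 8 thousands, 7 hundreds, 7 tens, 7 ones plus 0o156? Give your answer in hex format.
Convert 8 thousands, 7 hundreds, 7 tens, 7 ones (place-value notation) → 8×1000 + 7×100 + 7×10 + 7 = 8777 (decimal)
Convert 0o156 (octal) → 1×64 + 5×8 + 6 = 110 (decimal)
Compute 8777 + 110 = 8887
Convert 8887 (decimal) → 8887 = 2×4096 + 2×256 + 11×16 + 7 → 0x22B7 (hexadecimal)
0x22B7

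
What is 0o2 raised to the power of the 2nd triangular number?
Convert 0o2 (octal) → 2 (decimal)
Convert the 2nd triangular number (triangular index) → 2×3/2 = 3 (decimal)
Compute 2 ^ 3 = 8
8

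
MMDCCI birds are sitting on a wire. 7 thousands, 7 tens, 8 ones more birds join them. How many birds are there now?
Convert MMDCCI (Roman numeral) → 1000 + 1000 + 500 + 100 + 100 + 1 = 2701 (decimal)
Convert 7 thousands, 7 tens, 8 ones (place-value notation) → 7×1000 + 7×10 + 8 = 7078 (decimal)
Compute 2701 + 7078 = 9779
9779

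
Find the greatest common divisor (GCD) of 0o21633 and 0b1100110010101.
Convert 0o21633 (octal) → 2×4096 + 1×512 + 6×64 + 3×8 + 3 = 9115 (decimal)
Convert 0b1100110010101 (binary) → 4096 + 2048 + 256 + 128 + 16 + 4 + 1 = 6549 (decimal)
Compute gcd(9115, 6549) = 1
1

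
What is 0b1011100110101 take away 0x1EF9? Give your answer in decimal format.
Convert 0b1011100110101 (binary) → 4096 + 1024 + 512 + 256 + 32 + 16 + 4 + 1 = 5941 (decimal)
Convert 0x1EF9 (hexadecimal) → 1×4096 + 14×256 + 15×16 + 9 = 7929 (decimal)
Compute 5941 - 7929 = -1988
-1988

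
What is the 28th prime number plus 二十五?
The 28th prime number = 107
Convert 二十五 (Chinese numeral) → 2×10 + 5 = 25 (decimal)
Compute 107 + 25 = 132
132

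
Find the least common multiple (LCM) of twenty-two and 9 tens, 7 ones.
Convert twenty-two (English words) → 22 (decimal)
Convert 9 tens, 7 ones (place-value notation) → 9×10 + 7 = 97 (decimal)
Compute lcm(22, 97) = 2134
2134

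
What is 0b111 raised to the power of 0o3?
Convert 0b111 (binary) → 4 + 2 + 1 = 7 (decimal)
Convert 0o3 (octal) → 3 (decimal)
Compute 7 ^ 3 = 343
343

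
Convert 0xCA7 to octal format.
Convert 0xCA7 (hexadecimal) → 12×256 + 10×16 + 7 = 3239 (decimal)
Convert 3239 (decimal) → 3239 = 6×512 + 2×64 + 4×8 + 7 → 0o6247 (octal)
0o6247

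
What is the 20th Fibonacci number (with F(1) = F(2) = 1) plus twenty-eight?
The 20th Fibonacci number (with F(1) = F(2) = 1) = 6765
Convert twenty-eight (English words) → 28 (decimal)
Compute 6765 + 28 = 6793
6793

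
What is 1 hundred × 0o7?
Convert 1 hundred (place-value notation) → 1×100 = 100 (decimal)
Convert 0o7 (octal) → 7 (decimal)
Compute 100 × 7 = 700
700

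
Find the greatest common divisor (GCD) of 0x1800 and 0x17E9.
Convert 0x1800 (hexadecimal) → 1×4096 + 8×256 = 6144 (decimal)
Convert 0x17E9 (hexadecimal) → 1×4096 + 7×256 + 14×16 + 9 = 6121 (decimal)
Compute gcd(6144, 6121) = 1
1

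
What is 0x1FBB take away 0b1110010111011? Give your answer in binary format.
Convert 0x1FBB (hexadecimal) → 1×4096 + 15×256 + 11×16 + 11 = 8123 (decimal)
Convert 0b1110010111011 (binary) → 4096 + 2048 + 1024 + 128 + 32 + 16 + 8 + 2 + 1 = 7355 (decimal)
Compute 8123 - 7355 = 768
Convert 768 (decimal) → 768 = 512 + 256 → 0b1100000000 (binary)
0b1100000000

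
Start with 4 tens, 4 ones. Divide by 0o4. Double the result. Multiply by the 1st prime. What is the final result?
Convert 4 tens, 4 ones (place-value notation) → 4×10 + 4 = 44 (decimal)
Start: 44
Convert 0o4 (octal) → 4 (decimal)
44 ÷ 4 = 11
11 × 2 = 22
Convert the 1st prime (prime index) → 2 (decimal)
22 × 2 = 44
44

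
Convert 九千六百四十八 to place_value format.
Convert 九千六百四十八 (Chinese numeral) → 9×1000 + 6×100 + 4×10 + 8 = 9648 (decimal)
Convert 9648 (decimal) → 9648 = 9×1000 + 6×100 + 4×10 + 8 → 9 thousands, 6 hundreds, 4 tens, 8 ones (place-value notation)
9 thousands, 6 hundreds, 4 tens, 8 ones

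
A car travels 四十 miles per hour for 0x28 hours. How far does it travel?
Convert 四十 (Chinese numeral) → 4×10 = 40 (decimal)
Convert 0x28 (hexadecimal) → 2×16 + 8 = 40 (decimal)
Compute 40 × 40 = 1600
1600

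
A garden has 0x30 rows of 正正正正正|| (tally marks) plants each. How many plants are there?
Convert 正正正正正|| (tally marks) → 5 + 5 + 5 + 5 + 5 + 2 = 27 (decimal)
Convert 0x30 (hexadecimal) → 3×16 = 48 (decimal)
Compute 27 × 48 = 1296
1296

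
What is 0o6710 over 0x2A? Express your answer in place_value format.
Convert 0o6710 (octal) → 6×512 + 7×64 + 1×8 = 3528 (decimal)
Convert 0x2A (hexadecimal) → 2×16 + 10 = 42 (decimal)
Compute 3528 ÷ 42 = 84
Convert 84 (decimal) → 84 = 8×10 + 4 → 8 tens, 4 ones (place-value notation)
8 tens, 4 ones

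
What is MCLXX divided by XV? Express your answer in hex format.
Convert MCLXX (Roman numeral) → 1000 + 100 + 50 + 10 + 10 = 1170 (decimal)
Convert XV (Roman numeral) → 10 + 5 = 15 (decimal)
Compute 1170 ÷ 15 = 78
Convert 78 (decimal) → 78 = 4×16 + 14 → 0x4E (hexadecimal)
0x4E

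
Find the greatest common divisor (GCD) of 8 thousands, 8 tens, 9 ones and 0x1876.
Convert 8 thousands, 8 tens, 9 ones (place-value notation) → 8×1000 + 8×10 + 9 = 8089 (decimal)
Convert 0x1876 (hexadecimal) → 1×4096 + 8×256 + 7×16 + 6 = 6262 (decimal)
Compute gcd(8089, 6262) = 1
1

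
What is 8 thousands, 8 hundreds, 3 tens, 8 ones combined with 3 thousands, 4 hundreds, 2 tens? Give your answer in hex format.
Convert 8 thousands, 8 hundreds, 3 tens, 8 ones (place-value notation) → 8×1000 + 8×100 + 3×10 + 8 = 8838 (decimal)
Convert 3 thousands, 4 hundreds, 2 tens (place-value notation) → 3×1000 + 4×100 + 2×10 = 3420 (decimal)
Compute 8838 + 3420 = 12258
Convert 12258 (decimal) → 12258 = 2×4096 + 15×256 + 14×16 + 2 → 0x2FE2 (hexadecimal)
0x2FE2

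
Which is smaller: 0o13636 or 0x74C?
Convert 0o13636 (octal) → 1×4096 + 3×512 + 6×64 + 3×8 + 6 = 6046 (decimal)
Convert 0x74C (hexadecimal) → 7×256 + 4×16 + 12 = 1868 (decimal)
Compare 6046 vs 1868: smaller = 1868
1868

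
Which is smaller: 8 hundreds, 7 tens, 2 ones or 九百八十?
Convert 8 hundreds, 7 tens, 2 ones (place-value notation) → 8×100 + 7×10 + 2 = 872 (decimal)
Convert 九百八十 (Chinese numeral) → 9×100 + 8×10 = 980 (decimal)
Compare 872 vs 980: smaller = 872
872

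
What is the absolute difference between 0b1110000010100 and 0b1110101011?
Convert 0b1110000010100 (binary) → 4096 + 2048 + 1024 + 16 + 4 = 7188 (decimal)
Convert 0b1110101011 (binary) → 512 + 256 + 128 + 32 + 8 + 2 + 1 = 939 (decimal)
Compute |7188 - 939| = 6249
6249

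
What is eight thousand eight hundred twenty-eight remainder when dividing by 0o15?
Convert eight thousand eight hundred twenty-eight (English words) → 8×1000 + 8×100 + 28 = 8828 (decimal)
Convert 0o15 (octal) → 1×8 + 5 = 13 (decimal)
Compute 8828 mod 13 = 1
1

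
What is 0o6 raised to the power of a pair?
Convert 0o6 (octal) → 6 (decimal)
Convert a pair (colloquial) → 2 (decimal)
Compute 6 ^ 2 = 36
36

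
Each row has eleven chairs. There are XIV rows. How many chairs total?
Convert eleven (English words) → 11 (decimal)
Convert XIV (Roman numeral) → 10 + 4 = 14 (decimal)
Compute 11 × 14 = 154
154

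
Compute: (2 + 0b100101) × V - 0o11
Convert 0b100101 (binary) → 32 + 4 + 1 = 37 (decimal)
Convert V (Roman numeral) → 5 (decimal)
Convert 0o11 (octal) → 1×8 + 1 = 9 (decimal)
Expression in decimal: (2 + 37) × 5 - 9
Parentheses first: 2 + 37 = 39
Multiply: 39 × 5 = 195
Subtract: 195 - 9 = 186
186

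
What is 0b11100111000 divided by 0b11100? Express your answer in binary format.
Convert 0b11100111000 (binary) → 1024 + 512 + 256 + 32 + 16 + 8 = 1848 (decimal)
Convert 0b11100 (binary) → 16 + 8 + 4 = 28 (decimal)
Compute 1848 ÷ 28 = 66
Convert 66 (decimal) → 66 = 64 + 2 → 0b1000010 (binary)
0b1000010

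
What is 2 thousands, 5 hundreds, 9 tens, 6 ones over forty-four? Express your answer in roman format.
Convert 2 thousands, 5 hundreds, 9 tens, 6 ones (place-value notation) → 2×1000 + 5×100 + 9×10 + 6 = 2596 (decimal)
Convert forty-four (English words) → 44 (decimal)
Compute 2596 ÷ 44 = 59
Convert 59 (decimal) → 59 = 50 + 9 → LIX (Roman numeral)
LIX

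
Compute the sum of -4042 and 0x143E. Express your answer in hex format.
Convert 0x143E (hexadecimal) → 1×4096 + 4×256 + 3×16 + 14 = 5182 (decimal)
Compute -4042 + 5182 = 1140
Convert 1140 (decimal) → 1140 = 4×256 + 7×16 + 4 → 0x474 (hexadecimal)
0x474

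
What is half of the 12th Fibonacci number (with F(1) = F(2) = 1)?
The 12th Fibonacci number (with F(1) = F(2) = 1): 1, 1, 2, 3, 5, 8, 13, 21, 34, 55, 89, 144 → 144
Compute 144 ÷ 2 = 72
72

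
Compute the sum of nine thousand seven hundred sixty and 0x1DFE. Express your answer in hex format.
Convert nine thousand seven hundred sixty (English words) → 9×1000 + 7×100 + 60 = 9760 (decimal)
Convert 0x1DFE (hexadecimal) → 1×4096 + 13×256 + 15×16 + 14 = 7678 (decimal)
Compute 9760 + 7678 = 17438
Convert 17438 (decimal) → 17438 = 4×4096 + 4×256 + 1×16 + 14 → 0x441E (hexadecimal)
0x441E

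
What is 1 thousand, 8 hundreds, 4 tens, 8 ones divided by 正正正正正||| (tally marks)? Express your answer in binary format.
Convert 1 thousand, 8 hundreds, 4 tens, 8 ones (place-value notation) → 1×1000 + 8×100 + 4×10 + 8 = 1848 (decimal)
Convert 正正正正正||| (tally marks) → 5 + 5 + 5 + 5 + 5 + 3 = 28 (decimal)
Compute 1848 ÷ 28 = 66
Convert 66 (decimal) → 66 = 64 + 2 → 0b1000010 (binary)
0b1000010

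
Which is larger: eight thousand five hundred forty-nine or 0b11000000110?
Convert eight thousand five hundred forty-nine (English words) → 8×1000 + 5×100 + 49 = 8549 (decimal)
Convert 0b11000000110 (binary) → 1024 + 512 + 4 + 2 = 1542 (decimal)
Compare 8549 vs 1542: larger = 8549
8549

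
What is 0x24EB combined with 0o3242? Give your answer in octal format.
Convert 0x24EB (hexadecimal) → 2×4096 + 4×256 + 14×16 + 11 = 9451 (decimal)
Convert 0o3242 (octal) → 3×512 + 2×64 + 4×8 + 2 = 1698 (decimal)
Compute 9451 + 1698 = 11149
Convert 11149 (decimal) → 11149 = 2×4096 + 5×512 + 6×64 + 1×8 + 5 → 0o25615 (octal)
0o25615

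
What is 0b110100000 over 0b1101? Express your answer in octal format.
Convert 0b110100000 (binary) → 256 + 128 + 32 = 416 (decimal)
Convert 0b1101 (binary) → 8 + 4 + 1 = 13 (decimal)
Compute 416 ÷ 13 = 32
Convert 32 (decimal) → 32 = 4×8 → 0o40 (octal)
0o40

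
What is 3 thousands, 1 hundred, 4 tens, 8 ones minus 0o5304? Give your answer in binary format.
Convert 3 thousands, 1 hundred, 4 tens, 8 ones (place-value notation) → 3×1000 + 1×100 + 4×10 + 8 = 3148 (decimal)
Convert 0o5304 (octal) → 5×512 + 3×64 + 4 = 2756 (decimal)
Compute 3148 - 2756 = 392
Convert 392 (decimal) → 392 = 256 + 128 + 8 → 0b110001000 (binary)
0b110001000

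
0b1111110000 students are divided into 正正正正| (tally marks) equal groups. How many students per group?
Convert 0b1111110000 (binary) → 512 + 256 + 128 + 64 + 32 + 16 = 1008 (decimal)
Convert 正正正正| (tally marks) → 5 + 5 + 5 + 5 + 1 = 21 (decimal)
Compute 1008 ÷ 21 = 48
48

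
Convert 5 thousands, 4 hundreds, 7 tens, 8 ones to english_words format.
Convert 5 thousands, 4 hundreds, 7 tens, 8 ones (place-value notation) → 5×1000 + 4×100 + 7×10 + 8 = 5478 (decimal)
Convert 5478 (decimal) → 5478 = 5×1000 + 4×100 + 78 → five thousand four hundred seventy-eight (English words)
five thousand four hundred seventy-eight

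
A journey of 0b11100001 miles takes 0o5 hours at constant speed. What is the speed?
Convert 0b11100001 (binary) → 128 + 64 + 32 + 1 = 225 (decimal)
Convert 0o5 (octal) → 5 (decimal)
Compute 225 ÷ 5 = 45
45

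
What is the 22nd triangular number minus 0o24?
The 22nd triangular number = 22×23/2 = 253
Convert 0o24 (octal) → 2×8 + 4 = 20 (decimal)
Compute 253 - 20 = 233
233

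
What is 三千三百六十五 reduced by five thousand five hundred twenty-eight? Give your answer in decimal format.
Convert 三千三百六十五 (Chinese numeral) → 3×1000 + 3×100 + 6×10 + 5 = 3365 (decimal)
Convert five thousand five hundred twenty-eight (English words) → 5×1000 + 5×100 + 28 = 5528 (decimal)
Compute 3365 - 5528 = -2163
-2163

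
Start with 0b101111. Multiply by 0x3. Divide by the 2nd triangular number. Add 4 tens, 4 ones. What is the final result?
Convert 0b101111 (binary) → 32 + 8 + 4 + 2 + 1 = 47 (decimal)
Start: 47
Convert 0x3 (hexadecimal) → 3 (decimal)
47 × 3 = 141
Convert the 2nd triangular number (triangular index) → 2×3/2 = 3 (decimal)
141 ÷ 3 = 47
Convert 4 tens, 4 ones (place-value notation) → 4×10 + 4 = 44 (decimal)
47 + 44 = 91
91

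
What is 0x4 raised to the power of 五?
Convert 0x4 (hexadecimal) → 4 (decimal)
Convert 五 (Chinese numeral) → 5 (decimal)
Compute 4 ^ 5 = 1024
1024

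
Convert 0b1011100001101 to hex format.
Convert 0b1011100001101 (binary) → 4096 + 1024 + 512 + 256 + 8 + 4 + 1 = 5901 (decimal)
Convert 5901 (decimal) → 5901 = 1×4096 + 7×256 + 13 → 0x170D (hexadecimal)
0x170D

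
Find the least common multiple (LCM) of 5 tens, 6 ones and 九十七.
Convert 5 tens, 6 ones (place-value notation) → 5×10 + 6 = 56 (decimal)
Convert 九十七 (Chinese numeral) → 9×10 + 7 = 97 (decimal)
Compute lcm(56, 97) = 5432
5432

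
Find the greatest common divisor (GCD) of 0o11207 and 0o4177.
Convert 0o11207 (octal) → 1×4096 + 1×512 + 2×64 + 7 = 4743 (decimal)
Convert 0o4177 (octal) → 4×512 + 1×64 + 7×8 + 7 = 2175 (decimal)
Compute gcd(4743, 2175) = 3
3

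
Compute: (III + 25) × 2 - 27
Convert III (Roman numeral) → 1 + 1 + 1 = 3 (decimal)
Expression in decimal: (3 + 25) × 2 - 27
Parentheses first: 3 + 25 = 28
Multiply: 28 × 2 = 56
Subtract: 56 - 27 = 29
29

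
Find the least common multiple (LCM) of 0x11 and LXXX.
Convert 0x11 (hexadecimal) → 1×16 + 1 = 17 (decimal)
Convert LXXX (Roman numeral) → 50 + 10 + 10 + 10 = 80 (decimal)
Compute lcm(17, 80) = 1360
1360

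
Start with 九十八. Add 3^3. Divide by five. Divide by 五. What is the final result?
Convert 九十八 (Chinese numeral) → 9×10 + 8 = 98 (decimal)
Start: 98
Convert 3^3 (power) → 27 (decimal)
98 + 27 = 125
Convert five (English words) → 5 (decimal)
125 ÷ 5 = 25
Convert 五 (Chinese numeral) → 5 (decimal)
25 ÷ 5 = 5
5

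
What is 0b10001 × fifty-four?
Convert 0b10001 (binary) → 16 + 1 = 17 (decimal)
Convert fifty-four (English words) → 54 (decimal)
Compute 17 × 54 = 918
918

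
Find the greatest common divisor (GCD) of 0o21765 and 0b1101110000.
Convert 0o21765 (octal) → 2×4096 + 1×512 + 7×64 + 6×8 + 5 = 9205 (decimal)
Convert 0b1101110000 (binary) → 512 + 256 + 64 + 32 + 16 = 880 (decimal)
Compute gcd(9205, 880) = 5
5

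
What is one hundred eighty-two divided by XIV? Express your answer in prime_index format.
Convert one hundred eighty-two (English words) → 1×100 + 82 = 182 (decimal)
Convert XIV (Roman numeral) → 10 + 4 = 14 (decimal)
Compute 182 ÷ 14 = 13
Convert 13 (decimal) → the 6th prime (prime index)
the 6th prime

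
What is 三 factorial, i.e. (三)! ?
Convert 三 (Chinese numeral) → 3 (decimal)
Compute 3! = 6
6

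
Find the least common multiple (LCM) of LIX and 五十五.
Convert LIX (Roman numeral) → 50 + 9 = 59 (decimal)
Convert 五十五 (Chinese numeral) → 5×10 + 5 = 55 (decimal)
Compute lcm(59, 55) = 3245
3245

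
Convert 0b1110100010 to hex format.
Convert 0b1110100010 (binary) → 512 + 256 + 128 + 32 + 2 = 930 (decimal)
Convert 930 (decimal) → 930 = 3×256 + 10×16 + 2 → 0x3A2 (hexadecimal)
0x3A2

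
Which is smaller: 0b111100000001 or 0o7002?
Convert 0b111100000001 (binary) → 2048 + 1024 + 512 + 256 + 1 = 3841 (decimal)
Convert 0o7002 (octal) → 7×512 + 2 = 3586 (decimal)
Compare 3841 vs 3586: smaller = 3586
3586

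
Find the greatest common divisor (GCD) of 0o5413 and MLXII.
Convert 0o5413 (octal) → 5×512 + 4×64 + 1×8 + 3 = 2827 (decimal)
Convert MLXII (Roman numeral) → 1000 + 50 + 10 + 1 + 1 = 1062 (decimal)
Compute gcd(2827, 1062) = 1
1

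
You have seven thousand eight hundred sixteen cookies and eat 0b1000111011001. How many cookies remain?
Convert seven thousand eight hundred sixteen (English words) → 7×1000 + 8×100 + 16 = 7816 (decimal)
Convert 0b1000111011001 (binary) → 4096 + 256 + 128 + 64 + 16 + 8 + 1 = 4569 (decimal)
Compute 7816 - 4569 = 3247
3247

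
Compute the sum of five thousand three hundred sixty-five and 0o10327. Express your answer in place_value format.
Convert five thousand three hundred sixty-five (English words) → 5×1000 + 3×100 + 65 = 5365 (decimal)
Convert 0o10327 (octal) → 1×4096 + 3×64 + 2×8 + 7 = 4311 (decimal)
Compute 5365 + 4311 = 9676
Convert 9676 (decimal) → 9676 = 9×1000 + 6×100 + 7×10 + 6 → 9 thousands, 6 hundreds, 7 tens, 6 ones (place-value notation)
9 thousands, 6 hundreds, 7 tens, 6 ones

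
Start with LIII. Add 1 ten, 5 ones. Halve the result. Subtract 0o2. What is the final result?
Convert LIII (Roman numeral) → 50 + 1 + 1 + 1 = 53 (decimal)
Start: 53
Convert 1 ten, 5 ones (place-value notation) → 1×10 + 5 = 15 (decimal)
53 + 15 = 68
68 ÷ 2 = 34
Convert 0o2 (octal) → 2 (decimal)
34 - 2 = 32
32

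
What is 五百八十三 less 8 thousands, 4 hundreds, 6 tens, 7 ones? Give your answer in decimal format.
Convert 五百八十三 (Chinese numeral) → 5×100 + 8×10 + 3 = 583 (decimal)
Convert 8 thousands, 4 hundreds, 6 tens, 7 ones (place-value notation) → 8×1000 + 4×100 + 6×10 + 7 = 8467 (decimal)
Compute 583 - 8467 = -7884
-7884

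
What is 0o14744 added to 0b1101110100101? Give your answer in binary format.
Convert 0o14744 (octal) → 1×4096 + 4×512 + 7×64 + 4×8 + 4 = 6628 (decimal)
Convert 0b1101110100101 (binary) → 4096 + 2048 + 512 + 256 + 128 + 32 + 4 + 1 = 7077 (decimal)
Compute 6628 + 7077 = 13705
Convert 13705 (decimal) → 13705 = 8192 + 4096 + 1024 + 256 + 128 + 8 + 1 → 0b11010110001001 (binary)
0b11010110001001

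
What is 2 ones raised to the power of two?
Convert 2 ones (place-value notation) → 2 (decimal)
Convert two (English words) → 2 (decimal)
Compute 2 ^ 2 = 4
4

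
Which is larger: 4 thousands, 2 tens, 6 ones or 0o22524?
Convert 4 thousands, 2 tens, 6 ones (place-value notation) → 4×1000 + 2×10 + 6 = 4026 (decimal)
Convert 0o22524 (octal) → 2×4096 + 2×512 + 5×64 + 2×8 + 4 = 9556 (decimal)
Compare 4026 vs 9556: larger = 9556
9556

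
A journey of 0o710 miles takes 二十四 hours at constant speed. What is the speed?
Convert 0o710 (octal) → 7×64 + 1×8 = 456 (decimal)
Convert 二十四 (Chinese numeral) → 2×10 + 4 = 24 (decimal)
Compute 456 ÷ 24 = 19
19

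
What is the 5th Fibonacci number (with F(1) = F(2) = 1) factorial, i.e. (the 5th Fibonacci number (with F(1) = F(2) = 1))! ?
Convert the 5th Fibonacci number (with F(1) = F(2) = 1) (Fibonacci index) → 1, 1, 2, 3, 5 → 5 (decimal)
Compute 5! = 120
120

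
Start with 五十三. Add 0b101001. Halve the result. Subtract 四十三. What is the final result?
Convert 五十三 (Chinese numeral) → 5×10 + 3 = 53 (decimal)
Start: 53
Convert 0b101001 (binary) → 32 + 8 + 1 = 41 (decimal)
53 + 41 = 94
94 ÷ 2 = 47
Convert 四十三 (Chinese numeral) → 4×10 + 3 = 43 (decimal)
47 - 43 = 4
4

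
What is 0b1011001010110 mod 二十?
Convert 0b1011001010110 (binary) → 4096 + 1024 + 512 + 64 + 16 + 4 + 2 = 5718 (decimal)
Convert 二十 (Chinese numeral) → 2×10 = 20 (decimal)
Compute 5718 mod 20 = 18
18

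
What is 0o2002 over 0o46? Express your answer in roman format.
Convert 0o2002 (octal) → 2×512 + 2 = 1026 (decimal)
Convert 0o46 (octal) → 4×8 + 6 = 38 (decimal)
Compute 1026 ÷ 38 = 27
Convert 27 (decimal) → 27 = 10 + 10 + 5 + 1 + 1 → XXVII (Roman numeral)
XXVII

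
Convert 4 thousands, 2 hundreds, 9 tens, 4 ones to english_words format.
Convert 4 thousands, 2 hundreds, 9 tens, 4 ones (place-value notation) → 4×1000 + 2×100 + 9×10 + 4 = 4294 (decimal)
Convert 4294 (decimal) → 4294 = 4×1000 + 2×100 + 94 → four thousand two hundred ninety-four (English words)
four thousand two hundred ninety-four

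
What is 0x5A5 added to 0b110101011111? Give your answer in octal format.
Convert 0x5A5 (hexadecimal) → 5×256 + 10×16 + 5 = 1445 (decimal)
Convert 0b110101011111 (binary) → 2048 + 1024 + 256 + 64 + 16 + 8 + 4 + 2 + 1 = 3423 (decimal)
Compute 1445 + 3423 = 4868
Convert 4868 (decimal) → 4868 = 1×4096 + 1×512 + 4×64 + 4 → 0o11404 (octal)
0o11404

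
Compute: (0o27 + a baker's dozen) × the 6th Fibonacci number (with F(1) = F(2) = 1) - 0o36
Convert 0o27 (octal) → 2×8 + 7 = 23 (decimal)
Convert a baker's dozen (colloquial) → 13 (decimal)
Convert the 6th Fibonacci number (with F(1) = F(2) = 1) (Fibonacci index) → 1, 1, 2, 3, 5, 8 → 8 (decimal)
Convert 0o36 (octal) → 3×8 + 6 = 30 (decimal)
Expression in decimal: (23 + 13) × 8 - 30
Parentheses first: 23 + 13 = 36
Multiply: 36 × 8 = 288
Subtract: 288 - 30 = 258
258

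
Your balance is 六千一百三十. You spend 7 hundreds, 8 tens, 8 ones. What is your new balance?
Convert 六千一百三十 (Chinese numeral) → 6×1000 + 1×100 + 3×10 = 6130 (decimal)
Convert 7 hundreds, 8 tens, 8 ones (place-value notation) → 7×100 + 8×10 + 8 = 788 (decimal)
Compute 6130 - 788 = 5342
5342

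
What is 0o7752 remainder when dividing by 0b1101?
Convert 0o7752 (octal) → 7×512 + 7×64 + 5×8 + 2 = 4074 (decimal)
Convert 0b1101 (binary) → 8 + 4 + 1 = 13 (decimal)
Compute 4074 mod 13 = 5
5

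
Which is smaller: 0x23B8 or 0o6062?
Convert 0x23B8 (hexadecimal) → 2×4096 + 3×256 + 11×16 + 8 = 9144 (decimal)
Convert 0o6062 (octal) → 6×512 + 6×8 + 2 = 3122 (decimal)
Compare 9144 vs 3122: smaller = 3122
3122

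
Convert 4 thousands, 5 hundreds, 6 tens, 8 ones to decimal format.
Convert 4 thousands, 5 hundreds, 6 tens, 8 ones (place-value notation) → 4×1000 + 5×100 + 6×10 + 8 = 4568 (decimal)
4568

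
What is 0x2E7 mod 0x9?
Convert 0x2E7 (hexadecimal) → 2×256 + 14×16 + 7 = 743 (decimal)
Convert 0x9 (hexadecimal) → 9 (decimal)
Compute 743 mod 9 = 5
5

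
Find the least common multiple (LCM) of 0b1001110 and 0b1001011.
Convert 0b1001110 (binary) → 64 + 8 + 4 + 2 = 78 (decimal)
Convert 0b1001011 (binary) → 64 + 8 + 2 + 1 = 75 (decimal)
Compute lcm(78, 75) = 1950
1950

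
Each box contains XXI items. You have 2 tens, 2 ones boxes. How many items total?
Convert XXI (Roman numeral) → 10 + 10 + 1 = 21 (decimal)
Convert 2 tens, 2 ones (place-value notation) → 2×10 + 2 = 22 (decimal)
Compute 21 × 22 = 462
462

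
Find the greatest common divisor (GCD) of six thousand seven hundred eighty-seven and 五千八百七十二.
Convert six thousand seven hundred eighty-seven (English words) → 6×1000 + 7×100 + 87 = 6787 (decimal)
Convert 五千八百七十二 (Chinese numeral) → 5×1000 + 8×100 + 7×10 + 2 = 5872 (decimal)
Compute gcd(6787, 5872) = 1
1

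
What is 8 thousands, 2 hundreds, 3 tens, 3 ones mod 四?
Convert 8 thousands, 2 hundreds, 3 tens, 3 ones (place-value notation) → 8×1000 + 2×100 + 3×10 + 3 = 8233 (decimal)
Convert 四 (Chinese numeral) → 4 (decimal)
Compute 8233 mod 4 = 1
1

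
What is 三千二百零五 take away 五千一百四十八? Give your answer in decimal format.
Convert 三千二百零五 (Chinese numeral) → 3×1000 + 2×100 + 5 = 3205 (decimal)
Convert 五千一百四十八 (Chinese numeral) → 5×1000 + 1×100 + 4×10 + 8 = 5148 (decimal)
Compute 3205 - 5148 = -1943
-1943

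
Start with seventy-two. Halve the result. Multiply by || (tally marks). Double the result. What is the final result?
Convert seventy-two (English words) → 72 (decimal)
Start: 72
72 ÷ 2 = 36
Convert || (tally marks) → 2 (decimal)
36 × 2 = 72
72 × 2 = 144
144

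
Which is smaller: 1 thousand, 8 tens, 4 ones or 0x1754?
Convert 1 thousand, 8 tens, 4 ones (place-value notation) → 1×1000 + 8×10 + 4 = 1084 (decimal)
Convert 0x1754 (hexadecimal) → 1×4096 + 7×256 + 5×16 + 4 = 5972 (decimal)
Compare 1084 vs 5972: smaller = 1084
1084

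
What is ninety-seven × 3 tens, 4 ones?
Convert ninety-seven (English words) → 97 (decimal)
Convert 3 tens, 4 ones (place-value notation) → 3×10 + 4 = 34 (decimal)
Compute 97 × 34 = 3298
3298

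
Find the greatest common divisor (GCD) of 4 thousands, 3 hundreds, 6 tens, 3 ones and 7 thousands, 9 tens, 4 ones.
Convert 4 thousands, 3 hundreds, 6 tens, 3 ones (place-value notation) → 4×1000 + 3×100 + 6×10 + 3 = 4363 (decimal)
Convert 7 thousands, 9 tens, 4 ones (place-value notation) → 7×1000 + 9×10 + 4 = 7094 (decimal)
Compute gcd(4363, 7094) = 1
1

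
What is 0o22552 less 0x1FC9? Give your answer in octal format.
Convert 0o22552 (octal) → 2×4096 + 2×512 + 5×64 + 5×8 + 2 = 9578 (decimal)
Convert 0x1FC9 (hexadecimal) → 1×4096 + 15×256 + 12×16 + 9 = 8137 (decimal)
Compute 9578 - 8137 = 1441
Convert 1441 (decimal) → 1441 = 2×512 + 6×64 + 4×8 + 1 → 0o2641 (octal)
0o2641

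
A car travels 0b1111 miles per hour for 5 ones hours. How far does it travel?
Convert 0b1111 (binary) → 8 + 4 + 2 + 1 = 15 (decimal)
Convert 5 ones (place-value notation) → 5 (decimal)
Compute 15 × 5 = 75
75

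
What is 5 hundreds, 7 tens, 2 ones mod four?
Convert 5 hundreds, 7 tens, 2 ones (place-value notation) → 5×100 + 7×10 + 2 = 572 (decimal)
Convert four (English words) → 4 (decimal)
Compute 572 mod 4 = 0
0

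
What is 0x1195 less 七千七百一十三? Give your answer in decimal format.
Convert 0x1195 (hexadecimal) → 1×4096 + 1×256 + 9×16 + 5 = 4501 (decimal)
Convert 七千七百一十三 (Chinese numeral) → 7×1000 + 7×100 + 1×10 + 3 = 7713 (decimal)
Compute 4501 - 7713 = -3212
-3212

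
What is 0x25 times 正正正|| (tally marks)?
Convert 0x25 (hexadecimal) → 2×16 + 5 = 37 (decimal)
Convert 正正正|| (tally marks) → 5 + 5 + 5 + 2 = 17 (decimal)
Compute 37 × 17 = 629
629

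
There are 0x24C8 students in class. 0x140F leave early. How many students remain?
Convert 0x24C8 (hexadecimal) → 2×4096 + 4×256 + 12×16 + 8 = 9416 (decimal)
Convert 0x140F (hexadecimal) → 1×4096 + 4×256 + 15 = 5135 (decimal)
Compute 9416 - 5135 = 4281
4281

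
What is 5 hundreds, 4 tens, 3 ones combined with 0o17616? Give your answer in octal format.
Convert 5 hundreds, 4 tens, 3 ones (place-value notation) → 5×100 + 4×10 + 3 = 543 (decimal)
Convert 0o17616 (octal) → 1×4096 + 7×512 + 6×64 + 1×8 + 6 = 8078 (decimal)
Compute 543 + 8078 = 8621
Convert 8621 (decimal) → 8621 = 2×4096 + 6×64 + 5×8 + 5 → 0o20655 (octal)
0o20655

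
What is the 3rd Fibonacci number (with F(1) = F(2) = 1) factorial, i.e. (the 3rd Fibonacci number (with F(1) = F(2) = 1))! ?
Convert the 3rd Fibonacci number (with F(1) = F(2) = 1) (Fibonacci index) → 1, 1, 2 → 2 (decimal)
Compute 2! = 2
2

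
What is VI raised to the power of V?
Convert VI (Roman numeral) → 5 + 1 = 6 (decimal)
Convert V (Roman numeral) → 5 (decimal)
Compute 6 ^ 5 = 7776
7776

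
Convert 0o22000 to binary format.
Convert 0o22000 (octal) → 2×4096 + 2×512 = 9216 (decimal)
Convert 9216 (decimal) → 9216 = 8192 + 1024 → 0b10010000000000 (binary)
0b10010000000000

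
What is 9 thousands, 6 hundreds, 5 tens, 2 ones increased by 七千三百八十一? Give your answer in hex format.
Convert 9 thousands, 6 hundreds, 5 tens, 2 ones (place-value notation) → 9×1000 + 6×100 + 5×10 + 2 = 9652 (decimal)
Convert 七千三百八十一 (Chinese numeral) → 7×1000 + 3×100 + 8×10 + 1 = 7381 (decimal)
Compute 9652 + 7381 = 17033
Convert 17033 (decimal) → 17033 = 4×4096 + 2×256 + 8×16 + 9 → 0x4289 (hexadecimal)
0x4289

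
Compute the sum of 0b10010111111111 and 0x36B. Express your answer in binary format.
Convert 0b10010111111111 (binary) → 8192 + 1024 + 256 + 128 + 64 + 32 + 16 + 8 + 4 + 2 + 1 = 9727 (decimal)
Convert 0x36B (hexadecimal) → 3×256 + 6×16 + 11 = 875 (decimal)
Compute 9727 + 875 = 10602
Convert 10602 (decimal) → 10602 = 8192 + 2048 + 256 + 64 + 32 + 8 + 2 → 0b10100101101010 (binary)
0b10100101101010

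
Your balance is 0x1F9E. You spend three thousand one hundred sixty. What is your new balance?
Convert 0x1F9E (hexadecimal) → 1×4096 + 15×256 + 9×16 + 14 = 8094 (decimal)
Convert three thousand one hundred sixty (English words) → 3×1000 + 1×100 + 60 = 3160 (decimal)
Compute 8094 - 3160 = 4934
4934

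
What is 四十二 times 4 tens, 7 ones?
Convert 四十二 (Chinese numeral) → 4×10 + 2 = 42 (decimal)
Convert 4 tens, 7 ones (place-value notation) → 4×10 + 7 = 47 (decimal)
Compute 42 × 47 = 1974
1974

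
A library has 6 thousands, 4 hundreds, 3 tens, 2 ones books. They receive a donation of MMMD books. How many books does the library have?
Convert 6 thousands, 4 hundreds, 3 tens, 2 ones (place-value notation) → 6×1000 + 4×100 + 3×10 + 2 = 6432 (decimal)
Convert MMMD (Roman numeral) → 1000 + 1000 + 1000 + 500 = 3500 (decimal)
Compute 6432 + 3500 = 9932
9932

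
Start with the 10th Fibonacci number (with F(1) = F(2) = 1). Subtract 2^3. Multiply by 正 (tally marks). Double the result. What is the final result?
Convert the 10th Fibonacci number (with F(1) = F(2) = 1) (Fibonacci index) → 1, 1, 2, 3, 5, 8, 13, 21, 34, 55 → 55 (decimal)
Start: 55
Convert 2^3 (power) → 8 (decimal)
55 - 8 = 47
Convert 正 (tally marks) → 5 (decimal)
47 × 5 = 235
235 × 2 = 470
470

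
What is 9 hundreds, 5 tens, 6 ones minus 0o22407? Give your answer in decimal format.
Convert 9 hundreds, 5 tens, 6 ones (place-value notation) → 9×100 + 5×10 + 6 = 956 (decimal)
Convert 0o22407 (octal) → 2×4096 + 2×512 + 4×64 + 7 = 9479 (decimal)
Compute 956 - 9479 = -8523
-8523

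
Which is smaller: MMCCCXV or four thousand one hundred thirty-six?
Convert MMCCCXV (Roman numeral) → 1000 + 1000 + 100 + 100 + 100 + 10 + 5 = 2315 (decimal)
Convert four thousand one hundred thirty-six (English words) → 4×1000 + 1×100 + 36 = 4136 (decimal)
Compare 2315 vs 4136: smaller = 2315
2315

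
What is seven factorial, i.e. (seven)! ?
Convert seven (English words) → 7 (decimal)
Compute 7! = 5040
5040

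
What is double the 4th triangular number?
The 4th triangular number = 4×5/2 = 10
Compute 10 × 2 = 20
20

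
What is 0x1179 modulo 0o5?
Convert 0x1179 (hexadecimal) → 1×4096 + 1×256 + 7×16 + 9 = 4473 (decimal)
Convert 0o5 (octal) → 5 (decimal)
Compute 4473 mod 5 = 3
3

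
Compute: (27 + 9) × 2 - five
Convert five (English words) → 5 (decimal)
Expression in decimal: (27 + 9) × 2 - 5
Parentheses first: 27 + 9 = 36
Multiply: 36 × 2 = 72
Subtract: 72 - 5 = 67
67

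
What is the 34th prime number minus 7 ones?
The 34th prime number = 139
Convert 7 ones (place-value notation) → 7 (decimal)
Compute 139 - 7 = 132
132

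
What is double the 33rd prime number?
The 33rd prime number = 137
Compute 137 × 2 = 274
274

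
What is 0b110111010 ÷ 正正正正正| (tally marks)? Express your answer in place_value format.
Convert 0b110111010 (binary) → 256 + 128 + 32 + 16 + 8 + 2 = 442 (decimal)
Convert 正正正正正| (tally marks) → 5 + 5 + 5 + 5 + 5 + 1 = 26 (decimal)
Compute 442 ÷ 26 = 17
Convert 17 (decimal) → 17 = 1×10 + 7 → 1 ten, 7 ones (place-value notation)
1 ten, 7 ones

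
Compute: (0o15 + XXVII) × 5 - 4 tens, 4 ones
Convert 0o15 (octal) → 1×8 + 5 = 13 (decimal)
Convert XXVII (Roman numeral) → 10 + 10 + 5 + 1 + 1 = 27 (decimal)
Convert 4 tens, 4 ones (place-value notation) → 4×10 + 4 = 44 (decimal)
Expression in decimal: (13 + 27) × 5 - 44
Parentheses first: 13 + 27 = 40
Multiply: 40 × 5 = 200
Subtract: 200 - 44 = 156
156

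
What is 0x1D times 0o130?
Convert 0x1D (hexadecimal) → 1×16 + 13 = 29 (decimal)
Convert 0o130 (octal) → 1×64 + 3×8 = 88 (decimal)
Compute 29 × 88 = 2552
2552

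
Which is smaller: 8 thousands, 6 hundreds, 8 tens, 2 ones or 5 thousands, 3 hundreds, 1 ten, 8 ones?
Convert 8 thousands, 6 hundreds, 8 tens, 2 ones (place-value notation) → 8×1000 + 6×100 + 8×10 + 2 = 8682 (decimal)
Convert 5 thousands, 3 hundreds, 1 ten, 8 ones (place-value notation) → 5×1000 + 3×100 + 1×10 + 8 = 5318 (decimal)
Compare 8682 vs 5318: smaller = 5318
5318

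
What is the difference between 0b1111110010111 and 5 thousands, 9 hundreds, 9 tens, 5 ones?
Convert 0b1111110010111 (binary) → 4096 + 2048 + 1024 + 512 + 256 + 128 + 16 + 4 + 2 + 1 = 8087 (decimal)
Convert 5 thousands, 9 hundreds, 9 tens, 5 ones (place-value notation) → 5×1000 + 9×100 + 9×10 + 5 = 5995 (decimal)
Difference: |8087 - 5995| = 2092
2092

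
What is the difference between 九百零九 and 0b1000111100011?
Convert 九百零九 (Chinese numeral) → 9×100 + 9 = 909 (decimal)
Convert 0b1000111100011 (binary) → 4096 + 256 + 128 + 64 + 32 + 2 + 1 = 4579 (decimal)
Difference: |909 - 4579| = 3670
3670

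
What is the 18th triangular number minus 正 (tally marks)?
The 18th triangular number = 18×19/2 = 171
Convert 正 (tally marks) → 5 (decimal)
Compute 171 - 5 = 166
166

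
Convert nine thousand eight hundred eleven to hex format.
Convert nine thousand eight hundred eleven (English words) → 9×1000 + 8×100 + 11 = 9811 (decimal)
Convert 9811 (decimal) → 9811 = 2×4096 + 6×256 + 5×16 + 3 → 0x2653 (hexadecimal)
0x2653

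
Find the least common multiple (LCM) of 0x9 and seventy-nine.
Convert 0x9 (hexadecimal) → 9 (decimal)
Convert seventy-nine (English words) → 79 (decimal)
Compute lcm(9, 79) = 711
711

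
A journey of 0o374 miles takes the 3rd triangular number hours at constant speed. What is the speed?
Convert 0o374 (octal) → 3×64 + 7×8 + 4 = 252 (decimal)
Convert the 3rd triangular number (triangular index) → 3×4/2 = 6 (decimal)
Compute 252 ÷ 6 = 42
42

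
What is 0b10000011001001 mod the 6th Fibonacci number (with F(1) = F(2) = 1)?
Convert 0b10000011001001 (binary) → 8192 + 128 + 64 + 8 + 1 = 8393 (decimal)
Convert the 6th Fibonacci number (with F(1) = F(2) = 1) (Fibonacci index) → 1, 1, 2, 3, 5, 8 → 8 (decimal)
Compute 8393 mod 8 = 1
1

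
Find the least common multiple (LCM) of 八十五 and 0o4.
Convert 八十五 (Chinese numeral) → 8×10 + 5 = 85 (decimal)
Convert 0o4 (octal) → 4 (decimal)
Compute lcm(85, 4) = 340
340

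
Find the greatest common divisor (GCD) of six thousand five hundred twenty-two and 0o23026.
Convert six thousand five hundred twenty-two (English words) → 6×1000 + 5×100 + 22 = 6522 (decimal)
Convert 0o23026 (octal) → 2×4096 + 3×512 + 2×8 + 6 = 9750 (decimal)
Compute gcd(6522, 9750) = 6
6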